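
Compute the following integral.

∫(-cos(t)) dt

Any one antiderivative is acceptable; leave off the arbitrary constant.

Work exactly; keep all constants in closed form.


Answer: -sin(t).


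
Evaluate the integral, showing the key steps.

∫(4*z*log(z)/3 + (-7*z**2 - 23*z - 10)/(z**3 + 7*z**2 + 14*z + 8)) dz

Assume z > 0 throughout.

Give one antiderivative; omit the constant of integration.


Step 1. Rewrite: now ∫(4*z*log(z)/3) dz + ∫((-7*z**2 - 23*z - 10)/(z**3 + 7*z**2 + 14*z + 8)) dz.
Step 2. Integrate ∫(4*z*log(z)/3) dz by parts with u = log(z), dv = (4*z/3) dz, so v = 2*z**2/3 [assuming z > 0]: now 2*z**2*log(z)/3 + ∫(-2*z/3) dz + ∫((-7*z**2 - 23*z - 10)/(z**3 + 7*z**2 + 14*z + 8)) dz.
Step 3. Evaluate the standard form: now 2*z**2*log(z)/3 - z**2/3 + ∫((-7*z**2 - 23*z - 10)/(z**3 + 7*z**2 + 14*z + 8)) dz.
Step 4. Decompose ∫((-7*z**2 - 23*z - 10)/(z**3 + 7*z**2 + 14*z + 8)) dz by partial fractions, (-7*z**2 - 23*z - 10)/(z**3 + 7*z**2 + 14*z + 8) = -5/(z + 4) - 4/(z + 2) + 2/(z + 1): now 2*z**2*log(z)/3 - z**2/3 + ∫(2/(z + 1)) dz + ∫(-4/(z + 2)) dz + ∫(-5/(z + 4)) dz.
Step 5. Evaluate the standard form [assuming z > -2]: now 2*z**2*log(z)/3 - z**2/3 - 4*log(z + 2) + ∫(2/(z + 1)) dz + ∫(-5/(z + 4)) dz.
Step 6. Evaluate the standard form [assuming z > -1]: now 2*z**2*log(z)/3 - z**2/3 + 2*log(z + 1) - 4*log(z + 2) + ∫(-5/(z + 4)) dz.
Step 7. Evaluate the standard form [assuming z > -4]: now 2*z**2*log(z)/3 - z**2/3 + 2*log(z + 1) - 4*log(z + 2) - 5*log(z + 4).
Answer: 2*z**2*log(z)/3 - z**2/3 + 2*log(z + 1) - 4*log(z + 2) - 5*log(z + 4).


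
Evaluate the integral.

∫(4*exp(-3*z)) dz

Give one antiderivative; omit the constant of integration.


Answer: -4*exp(-3*z)/3.


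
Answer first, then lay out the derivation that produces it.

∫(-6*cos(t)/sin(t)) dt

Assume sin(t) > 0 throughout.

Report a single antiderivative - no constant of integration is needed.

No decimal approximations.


The answer is -6*log(sin(t)).
Step 1. Substitute u = sin(t), turning ∫(-6*cos(t)/sin(t)) dt into ∫(-6/u) du: now ∫(-6/u) du.
Step 2. Evaluate the standard form [assuming u > 0]: now -6*log(u).
Step 3. Substitute back u = sin(t): now -6*log(sin(t)).
Answer: -6*log(sin(t)).


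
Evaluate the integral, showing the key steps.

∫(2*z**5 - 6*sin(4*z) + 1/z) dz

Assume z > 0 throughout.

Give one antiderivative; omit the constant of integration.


Step 1. Rewrite: now ∫(1/z) dz + ∫(2*z**5) dz + ∫(-6*sin(4*z)) dz.
Step 2. Evaluate the standard form [assuming z > 0]: now log(z) + ∫(2*z**5) dz + ∫(-6*sin(4*z)) dz.
Step 3. Evaluate the standard form: now z**6/3 + log(z) + ∫(-6*sin(4*z)) dz.
Step 4. Evaluate the standard form: now z**6/3 + log(z) + 3*cos(4*z)/2.
Answer: z**6/3 + log(z) + 3*cos(4*z)/2.


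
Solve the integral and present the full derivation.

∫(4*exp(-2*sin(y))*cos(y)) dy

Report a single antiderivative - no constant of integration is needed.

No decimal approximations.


Step 1. Substitute u = sin(y), turning ∫(4*exp(-2*sin(y))*cos(y)) dy into ∫(4*exp(-2*u)) du: now ∫(4*exp(-2*u)) du.
Step 2. Evaluate the standard form: now -2*exp(-2*u).
Step 3. Substitute back u = sin(y): now -2*exp(-2*sin(y)).
Answer: -2*exp(-2*sin(y)).


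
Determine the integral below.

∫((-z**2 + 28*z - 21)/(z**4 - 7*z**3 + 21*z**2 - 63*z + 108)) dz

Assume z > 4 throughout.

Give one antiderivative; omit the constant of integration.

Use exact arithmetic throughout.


Answer: 3*log(z - 4) - 3*log(z - 3) - 4*atan(z/3)/3.


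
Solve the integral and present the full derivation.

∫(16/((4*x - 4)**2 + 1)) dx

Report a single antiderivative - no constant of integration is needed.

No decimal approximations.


Step 1. Substitute u = 4*x - 4, turning ∫(16/((4*x - 4)**2 + 1)) dx into ∫(4/(u**2 + 1)) du: now ∫(4/(u**2 + 1)) du.
Step 2. Evaluate the standard form: now 4*atan(u).
Step 3. Substitute back u = 4*x - 4: now 4*atan(4*x - 4).
Answer: 4*atan(4*x - 4).


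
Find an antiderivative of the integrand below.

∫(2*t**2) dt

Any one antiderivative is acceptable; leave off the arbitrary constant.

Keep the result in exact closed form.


Answer: 2*t**3/3.


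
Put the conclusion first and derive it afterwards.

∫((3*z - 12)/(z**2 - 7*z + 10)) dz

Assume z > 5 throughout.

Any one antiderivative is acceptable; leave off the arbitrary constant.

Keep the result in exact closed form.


The answer is log(z - 5) + 2*log(z - 2).
Step 1. Decompose ∫((3*z - 12)/(z**2 - 7*z + 10)) dz by partial fractions, (3*z - 12)/(z**2 - 7*z + 10) = 2/(z - 2) + 1/(z - 5): now ∫(1/(z - 5)) dz + ∫(2/(z - 2)) dz.
Step 2. Evaluate the standard form [assuming z > 2]: now 2*log(z - 2) + ∫(1/(z - 5)) dz.
Step 3. Evaluate the standard form [assuming z > 5]: now log(z - 5) + 2*log(z - 2).
Answer: log(z - 5) + 2*log(z - 2).


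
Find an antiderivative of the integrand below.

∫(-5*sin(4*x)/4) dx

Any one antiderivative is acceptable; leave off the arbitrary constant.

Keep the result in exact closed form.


Answer: 5*cos(4*x)/16.


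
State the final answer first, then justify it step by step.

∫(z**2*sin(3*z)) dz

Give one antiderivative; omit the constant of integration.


The answer is -z**2*cos(3*z)/3 + 2*z*sin(3*z)/9 + 2*cos(3*z)/27.
Step 1. Integrate ∫(z**2*sin(3*z)) dz by parts with u = z**2, dv = (sin(3*z)) dz, so v = -cos(3*z)/3: now -z**2*cos(3*z)/3 + ∫(2*z*cos(3*z)/3) dz.
Step 2. Integrate ∫(2*z*cos(3*z)/3) dz by parts with u = z, dv = (2*cos(3*z)/3) dz, so v = 2*sin(3*z)/9: now -z**2*cos(3*z)/3 + 2*z*sin(3*z)/9 + ∫(-2*sin(3*z)/9) dz.
Step 3. Evaluate the standard form: now -z**2*cos(3*z)/3 + 2*z*sin(3*z)/9 + 2*cos(3*z)/27.
Answer: -z**2*cos(3*z)/3 + 2*z*sin(3*z)/9 + 2*cos(3*z)/27.


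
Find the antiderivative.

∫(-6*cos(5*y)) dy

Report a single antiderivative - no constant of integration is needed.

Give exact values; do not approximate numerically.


Answer: -6*sin(5*y)/5.


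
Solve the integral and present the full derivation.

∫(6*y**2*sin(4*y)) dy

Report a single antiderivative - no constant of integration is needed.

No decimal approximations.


Step 1. Integrate ∫(6*y**2*sin(4*y)) dy by parts with u = y**2, dv = (6*sin(4*y)) dy, so v = -3*cos(4*y)/2: now -3*y**2*cos(4*y)/2 + ∫(3*y*cos(4*y)) dy.
Step 2. Integrate ∫(3*y*cos(4*y)) dy by parts with u = y, dv = (3*cos(4*y)) dy, so v = 3*sin(4*y)/4: now -3*y**2*cos(4*y)/2 + 3*y*sin(4*y)/4 + ∫(-3*sin(4*y)/4) dy.
Step 3. Evaluate the standard form: now -3*y**2*cos(4*y)/2 + 3*y*sin(4*y)/4 + 3*cos(4*y)/16.
Answer: -3*y**2*cos(4*y)/2 + 3*y*sin(4*y)/4 + 3*cos(4*y)/16.


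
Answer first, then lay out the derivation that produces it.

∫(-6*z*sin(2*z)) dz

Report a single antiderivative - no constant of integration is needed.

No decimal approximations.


The answer is 3*z*cos(2*z) - 3*sin(2*z)/2.
Step 1. Integrate ∫(-6*z*sin(2*z)) dz by parts with u = z, dv = (-6*sin(2*z)) dz, so v = 3*cos(2*z): now 3*z*cos(2*z) + ∫(-3*cos(2*z)) dz.
Step 2. Evaluate the standard form: now 3*z*cos(2*z) - 3*sin(2*z)/2.
Answer: 3*z*cos(2*z) - 3*sin(2*z)/2.


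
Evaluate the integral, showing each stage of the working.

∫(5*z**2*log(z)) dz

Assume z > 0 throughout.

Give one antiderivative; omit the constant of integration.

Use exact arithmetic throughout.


Step 1. Integrate ∫(5*z**2*log(z)) dz by parts with u = log(z), dv = (5*z**2) dz, so v = 5*z**3/3 [assuming z > 0]: now 5*z**3*log(z)/3 + ∫(-5*z**2/3) dz.
Step 2. Evaluate the standard form: now 5*z**3*log(z)/3 - 5*z**3/9.
Answer: 5*z**3*log(z)/3 - 5*z**3/9.


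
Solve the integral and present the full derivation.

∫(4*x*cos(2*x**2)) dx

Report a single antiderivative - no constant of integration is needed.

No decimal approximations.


Step 1. Substitute u = x**2, turning ∫(4*x*cos(2*x**2)) dx into ∫(2*cos(2*u)) du: now ∫(2*cos(2*u)) du.
Step 2. Evaluate the standard form: now sin(2*u).
Step 3. Substitute back u = x**2: now sin(2*x**2).
Answer: sin(2*x**2).


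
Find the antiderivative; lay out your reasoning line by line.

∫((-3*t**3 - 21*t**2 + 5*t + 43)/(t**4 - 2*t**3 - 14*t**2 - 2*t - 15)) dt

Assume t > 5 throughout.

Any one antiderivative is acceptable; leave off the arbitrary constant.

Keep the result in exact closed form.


Step 1. Decompose ∫((-3*t**3 - 21*t**2 + 5*t + 43)/(t**4 - 2*t**3 - 14*t**2 - 2*t - 15)) dt by partial fractions, (-3*t**3 - 21*t**2 + 5*t + 43)/(t**4 - 2*t**3 - 14*t**2 - 2*t - 15) = -4/(t**2 + 1) + 1/(t + 3) - 4/(t - 5): now ∫(-4/(t - 5)) dt + ∫(1/(t + 3)) dt + ∫(-4/(t**2 + 1)) dt.
Step 2. Evaluate the standard form [assuming t > 5]: now -4*log(t - 5) + ∫(1/(t + 3)) dt + ∫(-4/(t**2 + 1)) dt.
Step 3. Evaluate the standard form [assuming t > -3]: now -4*log(t - 5) + log(t + 3) + ∫(-4/(t**2 + 1)) dt.
Step 4. Evaluate the standard form: now -4*log(t - 5) + log(t + 3) - 4*atan(t).
Answer: -4*log(t - 5) + log(t + 3) - 4*atan(t).


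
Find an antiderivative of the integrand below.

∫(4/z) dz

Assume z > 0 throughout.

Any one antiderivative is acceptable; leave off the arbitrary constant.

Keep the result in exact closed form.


Answer: 4*log(z).


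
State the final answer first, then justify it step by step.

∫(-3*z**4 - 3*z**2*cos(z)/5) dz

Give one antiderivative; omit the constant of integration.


The answer is -3*z**5/5 - 3*z**2*sin(z)/5 - 6*z*cos(z)/5 + 6*sin(z)/5.
Step 1. Rewrite: now ∫(-3*z**4) dz + ∫(-3*z**2*cos(z)/5) dz.
Step 2. Integrate ∫(-3*z**2*cos(z)/5) dz by parts with u = z**2, dv = (-3*cos(z)/5) dz, so v = -3*sin(z)/5: now -3*z**2*sin(z)/5 + ∫(-3*z**4) dz + ∫(6*z*sin(z)/5) dz.
Step 3. Integrate ∫(6*z*sin(z)/5) dz by parts with u = z, dv = (6*sin(z)/5) dz, so v = -6*cos(z)/5: now -3*z**2*sin(z)/5 - 6*z*cos(z)/5 + ∫(-3*z**4) dz + ∫(6*cos(z)/5) dz.
Step 4. Evaluate the standard form: now -3*z**2*sin(z)/5 - 6*z*cos(z)/5 + 6*sin(z)/5 + ∫(-3*z**4) dz.
Step 5. Evaluate the standard form: now -3*z**5/5 - 3*z**2*sin(z)/5 - 6*z*cos(z)/5 + 6*sin(z)/5.
Answer: -3*z**5/5 - 3*z**2*sin(z)/5 - 6*z*cos(z)/5 + 6*sin(z)/5.


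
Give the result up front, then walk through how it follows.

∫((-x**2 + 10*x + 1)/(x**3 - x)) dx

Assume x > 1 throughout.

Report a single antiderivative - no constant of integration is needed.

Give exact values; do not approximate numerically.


The answer is -log(x) + 5*log(x - 1) - 5*log(x + 1).
Step 1. Decompose ∫((-x**2 + 10*x + 1)/(x**3 - x)) dx by partial fractions, (-x**2 + 10*x + 1)/(x**3 - x) = -5/(x + 1) + 5/(x - 1) - 1/x: now ∫(-1/x) dx + ∫(5/(x - 1)) dx + ∫(-5/(x + 1)) dx.
Step 2. Evaluate the standard form [assuming x > 0]: now -log(x) + ∫(5/(x - 1)) dx + ∫(-5/(x + 1)) dx.
Step 3. Evaluate the standard form [assuming x > 1]: now -log(x) + 5*log(x - 1) + ∫(-5/(x + 1)) dx.
Step 4. Evaluate the standard form [assuming x > -1]: now -log(x) + 5*log(x - 1) - 5*log(x + 1).
Answer: -log(x) + 5*log(x - 1) - 5*log(x + 1).


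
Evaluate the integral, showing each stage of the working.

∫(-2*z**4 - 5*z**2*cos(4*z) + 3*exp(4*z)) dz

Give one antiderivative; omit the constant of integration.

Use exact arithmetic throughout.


Step 1. Rewrite: now ∫(-2*z**4) dz + ∫(-5*z**2*cos(4*z)) dz + ∫(3*exp(4*z)) dz.
Step 2. Integrate ∫(-5*z**2*cos(4*z)) dz by parts with u = z**2, dv = (-5*cos(4*z)) dz, so v = -5*sin(4*z)/4: now -5*z**2*sin(4*z)/4 + ∫(-2*z**4) dz + ∫(5*z*sin(4*z)/2) dz + ∫(3*exp(4*z)) dz.
Step 3. Integrate ∫(5*z*sin(4*z)/2) dz by parts with u = z, dv = (5*sin(4*z)/2) dz, so v = -5*cos(4*z)/8: now -5*z**2*sin(4*z)/4 - 5*z*cos(4*z)/8 + ∫(-2*z**4) dz + ∫(3*exp(4*z)) dz + ∫(5*cos(4*z)/8) dz.
Step 4. Evaluate the standard form: now -5*z**2*sin(4*z)/4 - 5*z*cos(4*z)/8 + 5*sin(4*z)/32 + ∫(-2*z**4) dz + ∫(3*exp(4*z)) dz.
Step 5. Evaluate the standard form: now -2*z**5/5 - 5*z**2*sin(4*z)/4 - 5*z*cos(4*z)/8 + 5*sin(4*z)/32 + ∫(3*exp(4*z)) dz.
Step 6. Evaluate the standard form: now -2*z**5/5 - 5*z**2*sin(4*z)/4 - 5*z*cos(4*z)/8 + 3*exp(4*z)/4 + 5*sin(4*z)/32.
Answer: -2*z**5/5 - 5*z**2*sin(4*z)/4 - 5*z*cos(4*z)/8 + 3*exp(4*z)/4 + 5*sin(4*z)/32.


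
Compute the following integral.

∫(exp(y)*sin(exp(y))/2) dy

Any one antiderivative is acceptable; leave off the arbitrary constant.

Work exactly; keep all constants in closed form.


Answer: -cos(exp(y))/2.


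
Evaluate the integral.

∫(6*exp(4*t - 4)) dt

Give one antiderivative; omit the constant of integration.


Answer: 3*exp(4*t - 4)/2.


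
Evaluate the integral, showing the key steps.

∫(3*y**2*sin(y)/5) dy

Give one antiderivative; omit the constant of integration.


Step 1. Integrate ∫(3*y**2*sin(y)/5) dy by parts with u = y**2, dv = (3*sin(y)/5) dy, so v = -3*cos(y)/5: now -3*y**2*cos(y)/5 + ∫(6*y*cos(y)/5) dy.
Step 2. Integrate ∫(6*y*cos(y)/5) dy by parts with u = y, dv = (6*cos(y)/5) dy, so v = 6*sin(y)/5: now -3*y**2*cos(y)/5 + 6*y*sin(y)/5 + ∫(-6*sin(y)/5) dy.
Step 3. Evaluate the standard form: now -3*y**2*cos(y)/5 + 6*y*sin(y)/5 + 6*cos(y)/5.
Answer: -3*y**2*cos(y)/5 + 6*y*sin(y)/5 + 6*cos(y)/5.


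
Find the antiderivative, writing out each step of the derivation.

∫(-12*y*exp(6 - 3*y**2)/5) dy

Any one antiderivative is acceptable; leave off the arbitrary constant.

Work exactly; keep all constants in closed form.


Step 1. Substitute u = y**2 - 2, turning ∫(-12*y*exp(6 - 3*y**2)/5) dy into ∫(-6*exp(-3*u)/5) du: now ∫(-6*exp(-3*u)/5) du.
Step 2. Evaluate the standard form: now 2*exp(-3*u)/5.
Step 3. Substitute back u = y**2 - 2: now 2*exp(6 - 3*y**2)/5.
Answer: 2*exp(6 - 3*y**2)/5.


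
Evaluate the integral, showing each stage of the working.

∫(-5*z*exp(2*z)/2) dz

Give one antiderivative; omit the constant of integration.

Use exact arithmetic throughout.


Step 1. Integrate ∫(-5*z*exp(2*z)/2) dz by parts with u = z, dv = (-5*exp(2*z)/2) dz, so v = -5*exp(2*z)/4: now -5*z*exp(2*z)/4 + ∫(5*exp(2*z)/4) dz.
Step 2. Evaluate the standard form: now -5*z*exp(2*z)/4 + 5*exp(2*z)/8.
Answer: -5*z*exp(2*z)/4 + 5*exp(2*z)/8.


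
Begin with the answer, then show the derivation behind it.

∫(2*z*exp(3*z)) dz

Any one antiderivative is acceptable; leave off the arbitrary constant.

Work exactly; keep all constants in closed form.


The answer is 2*z*exp(3*z)/3 - 2*exp(3*z)/9.
Step 1. Integrate ∫(2*z*exp(3*z)) dz by parts with u = z, dv = (2*exp(3*z)) dz, so v = 2*exp(3*z)/3: now 2*z*exp(3*z)/3 + ∫(-2*exp(3*z)/3) dz.
Step 2. Evaluate the standard form: now 2*z*exp(3*z)/3 - 2*exp(3*z)/9.
Answer: 2*z*exp(3*z)/3 - 2*exp(3*z)/9.


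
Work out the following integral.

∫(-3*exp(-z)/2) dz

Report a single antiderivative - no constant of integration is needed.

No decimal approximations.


Answer: 3*exp(-z)/2.


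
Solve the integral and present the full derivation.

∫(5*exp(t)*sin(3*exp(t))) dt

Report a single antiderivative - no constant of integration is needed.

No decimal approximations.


Step 1. Substitute u = exp(t), turning ∫(5*exp(t)*sin(3*exp(t))) dt into ∫(5*sin(3*u)) du: now ∫(5*sin(3*u)) du.
Step 2. Evaluate the standard form: now -5*cos(3*u)/3.
Step 3. Substitute back u = exp(t): now -5*cos(3*exp(t))/3.
Answer: -5*cos(3*exp(t))/3.


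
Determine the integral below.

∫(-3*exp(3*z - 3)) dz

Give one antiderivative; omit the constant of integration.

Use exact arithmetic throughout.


Answer: -exp(3*z - 3).


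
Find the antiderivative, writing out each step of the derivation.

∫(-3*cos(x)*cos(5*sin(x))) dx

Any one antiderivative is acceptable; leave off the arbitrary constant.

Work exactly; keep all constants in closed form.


Step 1. Substitute u = sin(x), turning ∫(-3*cos(x)*cos(5*sin(x))) dx into ∫(-3*cos(5*u)) du: now ∫(-3*cos(5*u)) du.
Step 2. Evaluate the standard form: now -3*sin(5*u)/5.
Step 3. Substitute back u = sin(x): now -3*sin(5*sin(x))/5.
Answer: -3*sin(5*sin(x))/5.


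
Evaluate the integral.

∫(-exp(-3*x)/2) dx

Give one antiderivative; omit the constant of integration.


Answer: exp(-3*x)/6.


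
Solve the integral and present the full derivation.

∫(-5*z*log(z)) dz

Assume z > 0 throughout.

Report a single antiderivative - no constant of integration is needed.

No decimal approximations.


Step 1. Integrate ∫(-5*z*log(z)) dz by parts with u = log(z), dv = (-5*z) dz, so v = -5*z**2/2 [assuming z > 0]: now -5*z**2*log(z)/2 + ∫(5*z/2) dz.
Step 2. Evaluate the standard form: now -5*z**2*log(z)/2 + 5*z**2/4.
Answer: -5*z**2*log(z)/2 + 5*z**2/4.


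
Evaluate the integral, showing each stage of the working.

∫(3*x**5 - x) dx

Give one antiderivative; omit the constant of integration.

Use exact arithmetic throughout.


Step 1. Rewrite: now ∫(-x) dx + ∫(3*x**5) dx.
Step 2. Evaluate the standard form: now -x**2/2 + ∫(3*x**5) dx.
Step 3. Evaluate the standard form: now x**6/2 - x**2/2.
Answer: x**6/2 - x**2/2.


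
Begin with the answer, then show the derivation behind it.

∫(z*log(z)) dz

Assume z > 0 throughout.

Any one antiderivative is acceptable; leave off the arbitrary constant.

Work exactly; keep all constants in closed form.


The answer is z**2*log(z)/2 - z**2/4.
Step 1. Integrate ∫(z*log(z)) dz by parts with u = log(z), dv = (z) dz, so v = z**2/2 [assuming z > 0]: now z**2*log(z)/2 + ∫(-z/2) dz.
Step 2. Evaluate the standard form: now z**2*log(z)/2 - z**2/4.
Answer: z**2*log(z)/2 - z**2/4.


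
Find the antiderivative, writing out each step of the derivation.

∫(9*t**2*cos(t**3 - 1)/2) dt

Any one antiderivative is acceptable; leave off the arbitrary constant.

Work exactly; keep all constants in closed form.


Step 1. Substitute u = t**3 - 1, turning ∫(9*t**2*cos(t**3 - 1)/2) dt into ∫(3*cos(u)/2) du: now ∫(3*cos(u)/2) du.
Step 2. Evaluate the standard form: now 3*sin(u)/2.
Step 3. Substitute back u = t**3 - 1: now 3*sin(t**3 - 1)/2.
Answer: 3*sin(t**3 - 1)/2.


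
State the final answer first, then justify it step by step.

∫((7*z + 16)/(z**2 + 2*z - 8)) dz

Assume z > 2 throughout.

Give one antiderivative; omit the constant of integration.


The answer is 5*log(z - 2) + 2*log(z + 4).
Step 1. Decompose ∫((7*z + 16)/(z**2 + 2*z - 8)) dz by partial fractions, (7*z + 16)/(z**2 + 2*z - 8) = 2/(z + 4) + 5/(z - 2): now ∫(5/(z - 2)) dz + ∫(2/(z + 4)) dz.
Step 2. Evaluate the standard form [assuming z > -4]: now 2*log(z + 4) + ∫(5/(z - 2)) dz.
Step 3. Evaluate the standard form [assuming z > 2]: now 5*log(z - 2) + 2*log(z + 4).
Answer: 5*log(z - 2) + 2*log(z + 4).


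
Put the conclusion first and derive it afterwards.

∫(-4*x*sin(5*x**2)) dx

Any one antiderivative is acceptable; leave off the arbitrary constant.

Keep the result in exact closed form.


The answer is 2*cos(5*x**2)/5.
Step 1. Substitute u = x**2, turning ∫(-4*x*sin(5*x**2)) dx into ∫(-2*sin(5*u)) du: now ∫(-2*sin(5*u)) du.
Step 2. Evaluate the standard form: now 2*cos(5*u)/5.
Step 3. Substitute back u = x**2: now 2*cos(5*x**2)/5.
Answer: 2*cos(5*x**2)/5.


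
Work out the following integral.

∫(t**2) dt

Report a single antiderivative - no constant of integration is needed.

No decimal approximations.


Answer: t**3/3.


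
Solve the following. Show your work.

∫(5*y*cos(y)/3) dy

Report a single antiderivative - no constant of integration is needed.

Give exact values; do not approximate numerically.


Step 1. Integrate ∫(5*y*cos(y)/3) dy by parts with u = y, dv = (5*cos(y)/3) dy, so v = 5*sin(y)/3: now 5*y*sin(y)/3 + ∫(-5*sin(y)/3) dy.
Step 2. Evaluate the standard form: now 5*y*sin(y)/3 + 5*cos(y)/3.
Answer: 5*y*sin(y)/3 + 5*cos(y)/3.


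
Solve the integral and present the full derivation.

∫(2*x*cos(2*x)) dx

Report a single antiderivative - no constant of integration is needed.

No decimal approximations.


Step 1. Integrate ∫(2*x*cos(2*x)) dx by parts with u = x, dv = (2*cos(2*x)) dx, so v = sin(2*x): now x*sin(2*x) + ∫(-sin(2*x)) dx.
Step 2. Evaluate the standard form: now x*sin(2*x) + cos(2*x)/2.
Answer: x*sin(2*x) + cos(2*x)/2.


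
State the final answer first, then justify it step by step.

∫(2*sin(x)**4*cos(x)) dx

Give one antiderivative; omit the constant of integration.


The answer is 2*sin(x)**5/5.
Step 1. Substitute u = sin(x), turning ∫(2*sin(x)**4*cos(x)) dx into ∫(2*u**4) du: now ∫(2*u**4) du.
Step 2. Evaluate the standard form: now 2*u**5/5.
Step 3. Substitute back u = sin(x): now 2*sin(x)**5/5.
Answer: 2*sin(x)**5/5.


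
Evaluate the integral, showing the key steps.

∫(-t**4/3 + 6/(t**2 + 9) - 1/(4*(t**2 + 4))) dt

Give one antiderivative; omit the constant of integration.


Step 1. Rewrite: now ∫(-t**4/3) dt + ∫(-1/(4*(t**2 + 4))) dt + ∫(6/(t**2 + 9)) dt.
Step 2. Evaluate the standard form: now 2*atan(t/3) + ∫(-t**4/3) dt + ∫(-1/(4*(t**2 + 4))) dt.
Step 3. Evaluate the standard form: now -t**5/15 + 2*atan(t/3) + ∫(-1/(4*(t**2 + 4))) dt.
Step 4. Evaluate the standard form: now -t**5/15 + 2*atan(t/3) - atan(t/2)/8.
Answer: -t**5/15 + 2*atan(t/3) - atan(t/2)/8.


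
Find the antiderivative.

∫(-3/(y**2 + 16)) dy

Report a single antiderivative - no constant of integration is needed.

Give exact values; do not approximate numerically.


Answer: -3*atan(y/4)/4.


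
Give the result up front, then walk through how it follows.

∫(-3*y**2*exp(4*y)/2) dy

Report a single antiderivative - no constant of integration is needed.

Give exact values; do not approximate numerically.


The answer is -3*y**2*exp(4*y)/8 + 3*y*exp(4*y)/16 - 3*exp(4*y)/64.
Step 1. Integrate ∫(-3*y**2*exp(4*y)/2) dy by parts with u = y**2, dv = (-3*exp(4*y)/2) dy, so v = -3*exp(4*y)/8: now -3*y**2*exp(4*y)/8 + ∫(3*y*exp(4*y)/4) dy.
Step 2. Integrate ∫(3*y*exp(4*y)/4) dy by parts with u = y, dv = (3*exp(4*y)/4) dy, so v = 3*exp(4*y)/16: now -3*y**2*exp(4*y)/8 + 3*y*exp(4*y)/16 + ∫(-3*exp(4*y)/16) dy.
Step 3. Evaluate the standard form: now -3*y**2*exp(4*y)/8 + 3*y*exp(4*y)/16 - 3*exp(4*y)/64.
Answer: -3*y**2*exp(4*y)/8 + 3*y*exp(4*y)/16 - 3*exp(4*y)/64.


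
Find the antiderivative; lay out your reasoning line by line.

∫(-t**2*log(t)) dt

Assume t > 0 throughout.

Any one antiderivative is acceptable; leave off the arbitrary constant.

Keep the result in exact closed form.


Step 1. Integrate ∫(-t**2*log(t)) dt by parts with u = log(t), dv = (-t**2) dt, so v = -t**3/3 [assuming t > 0]: now -t**3*log(t)/3 + ∫(t**2/3) dt.
Step 2. Evaluate the standard form: now -t**3*log(t)/3 + t**3/9.
Answer: -t**3*log(t)/3 + t**3/9.


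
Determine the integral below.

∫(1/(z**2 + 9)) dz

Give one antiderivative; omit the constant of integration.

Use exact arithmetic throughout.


Answer: atan(z/3)/3.


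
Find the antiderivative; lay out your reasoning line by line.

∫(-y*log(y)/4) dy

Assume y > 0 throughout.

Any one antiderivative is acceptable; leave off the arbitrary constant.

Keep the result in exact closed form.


Step 1. Integrate ∫(-y*log(y)/4) dy by parts with u = log(y), dv = (-y/4) dy, so v = -y**2/8 [assuming y > 0]: now -y**2*log(y)/8 + ∫(y/8) dy.
Step 2. Evaluate the standard form: now -y**2*log(y)/8 + y**2/16.
Answer: -y**2*log(y)/8 + y**2/16.


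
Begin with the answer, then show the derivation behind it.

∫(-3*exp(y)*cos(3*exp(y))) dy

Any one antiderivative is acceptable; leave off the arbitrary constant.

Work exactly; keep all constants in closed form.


The answer is -sin(3*exp(y)).
Step 1. Substitute u = exp(y), turning ∫(-3*exp(y)*cos(3*exp(y))) dy into ∫(-3*cos(3*u)) du: now ∫(-3*cos(3*u)) du.
Step 2. Evaluate the standard form: now -sin(3*u).
Step 3. Substitute back u = exp(y): now -sin(3*exp(y)).
Answer: -sin(3*exp(y)).


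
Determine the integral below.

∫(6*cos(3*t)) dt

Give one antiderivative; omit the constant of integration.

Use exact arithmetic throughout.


Answer: 2*sin(3*t).


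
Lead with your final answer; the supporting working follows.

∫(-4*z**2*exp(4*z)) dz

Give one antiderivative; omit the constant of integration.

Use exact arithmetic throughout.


The answer is -z**2*exp(4*z) + z*exp(4*z)/2 - exp(4*z)/8.
Step 1. Integrate ∫(-4*z**2*exp(4*z)) dz by parts with u = z**2, dv = (-4*exp(4*z)) dz, so v = -exp(4*z): now -z**2*exp(4*z) + ∫(2*z*exp(4*z)) dz.
Step 2. Integrate ∫(2*z*exp(4*z)) dz by parts with u = z, dv = (2*exp(4*z)) dz, so v = exp(4*z)/2: now -z**2*exp(4*z) + z*exp(4*z)/2 + ∫(-exp(4*z)/2) dz.
Step 3. Evaluate the standard form: now -z**2*exp(4*z) + z*exp(4*z)/2 - exp(4*z)/8.
Answer: -z**2*exp(4*z) + z*exp(4*z)/2 - exp(4*z)/8.


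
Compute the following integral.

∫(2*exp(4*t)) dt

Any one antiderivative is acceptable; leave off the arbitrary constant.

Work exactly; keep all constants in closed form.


Answer: exp(4*t)/2.


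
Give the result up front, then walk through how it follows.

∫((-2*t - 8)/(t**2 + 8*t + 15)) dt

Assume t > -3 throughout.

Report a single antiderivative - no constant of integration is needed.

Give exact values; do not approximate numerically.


The answer is -log(t + 3) - log(t + 5).
Step 1. Decompose ∫((-2*t - 8)/(t**2 + 8*t + 15)) dt by partial fractions, (-2*t - 8)/(t**2 + 8*t + 15) = -1/(t + 5) - 1/(t + 3): now ∫(-1/(t + 3)) dt + ∫(-1/(t + 5)) dt.
Step 2. Evaluate the standard form [assuming t > -3]: now -log(t + 3) + ∫(-1/(t + 5)) dt.
Step 3. Evaluate the standard form [assuming t > -5]: now -log(t + 3) - log(t + 5).
Answer: -log(t + 3) - log(t + 5).


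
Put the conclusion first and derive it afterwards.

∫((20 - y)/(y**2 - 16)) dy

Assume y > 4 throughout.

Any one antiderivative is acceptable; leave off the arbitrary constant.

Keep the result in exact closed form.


The answer is 2*log(y - 4) - 3*log(y + 4).
Step 1. Decompose ∫((20 - y)/(y**2 - 16)) dy by partial fractions, (20 - y)/(y**2 - 16) = -3/(y + 4) + 2/(y - 4): now ∫(2/(y - 4)) dy + ∫(-3/(y + 4)) dy.
Step 2. Evaluate the standard form [assuming y > -4]: now -3*log(y + 4) + ∫(2/(y - 4)) dy.
Step 3. Evaluate the standard form [assuming y > 4]: now 2*log(y - 4) - 3*log(y + 4).
Answer: 2*log(y - 4) - 3*log(y + 4).


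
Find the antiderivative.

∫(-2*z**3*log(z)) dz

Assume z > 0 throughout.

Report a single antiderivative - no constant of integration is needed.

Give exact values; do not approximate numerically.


Answer: -z**4*log(z)/2 + z**4/8.


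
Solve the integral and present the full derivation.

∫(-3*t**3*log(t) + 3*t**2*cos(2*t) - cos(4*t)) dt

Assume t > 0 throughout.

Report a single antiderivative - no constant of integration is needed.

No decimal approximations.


Step 1. Rewrite: now ∫(3*t**2*cos(2*t)) dt + ∫(-3*t**3*log(t)) dt + ∫(-cos(4*t)) dt.
Step 2. Integrate ∫(3*t**2*cos(2*t)) dt by parts with u = t**2, dv = (3*cos(2*t)) dt, so v = 3*sin(2*t)/2: now 3*t**2*sin(2*t)/2 + ∫(-3*t*sin(2*t)) dt + ∫(-3*t**3*log(t)) dt + ∫(-cos(4*t)) dt.
Step 3. Integrate ∫(-3*t*sin(2*t)) dt by parts with u = t, dv = (-3*sin(2*t)) dt, so v = 3*cos(2*t)/2: now 3*t**2*sin(2*t)/2 + 3*t*cos(2*t)/2 + ∫(-3*t**3*log(t)) dt + ∫(-3*cos(2*t)/2) dt + ∫(-cos(4*t)) dt.
Step 4. Evaluate the standard form: now 3*t**2*sin(2*t)/2 + 3*t*cos(2*t)/2 - 3*sin(2*t)/4 + ∫(-3*t**3*log(t)) dt + ∫(-cos(4*t)) dt.
Step 5. Evaluate the standard form: now 3*t**2*sin(2*t)/2 + 3*t*cos(2*t)/2 - 3*sin(2*t)/4 - sin(4*t)/4 + ∫(-3*t**3*log(t)) dt.
Step 6. Integrate ∫(-3*t**3*log(t)) dt by parts with u = log(t), dv = (-3*t**3) dt, so v = -3*t**4/4 [assuming t > 0]: now -3*t**4*log(t)/4 + 3*t**2*sin(2*t)/2 + 3*t*cos(2*t)/2 - 3*sin(2*t)/4 - sin(4*t)/4 + ∫(3*t**3/4) dt.
Step 7. Evaluate the standard form: now -3*t**4*log(t)/4 + 3*t**4/16 + 3*t**2*sin(2*t)/2 + 3*t*cos(2*t)/2 - 3*sin(2*t)/4 - sin(4*t)/4.
Answer: -3*t**4*log(t)/4 + 3*t**4/16 + 3*t**2*sin(2*t)/2 + 3*t*cos(2*t)/2 - 3*sin(2*t)/4 - sin(4*t)/4.


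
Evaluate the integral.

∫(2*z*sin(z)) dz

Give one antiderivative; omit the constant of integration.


Answer: -2*z*cos(z) + 2*sin(z).


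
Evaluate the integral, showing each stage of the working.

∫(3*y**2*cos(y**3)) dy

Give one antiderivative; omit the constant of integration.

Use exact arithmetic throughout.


Step 1. Substitute u = y**3, turning ∫(3*y**2*cos(y**3)) dy into ∫(cos(u)) du: now ∫(cos(u)) du.
Step 2. Evaluate the standard form: now sin(u).
Step 3. Substitute back u = y**3: now sin(y**3).
Answer: sin(y**3).


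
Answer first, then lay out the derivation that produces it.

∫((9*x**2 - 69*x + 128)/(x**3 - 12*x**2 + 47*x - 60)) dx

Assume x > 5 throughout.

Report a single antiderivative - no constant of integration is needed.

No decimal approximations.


The answer is 4*log(x - 5) + 4*log(x - 4) + log(x - 3).
Step 1. Decompose ∫((9*x**2 - 69*x + 128)/(x**3 - 12*x**2 + 47*x - 60)) dx by partial fractions, (9*x**2 - 69*x + 128)/(x**3 - 12*x**2 + 47*x - 60) = 1/(x - 3) + 4/(x - 4) + 4/(x - 5): now ∫(4/(x - 5)) dx + ∫(4/(x - 4)) dx + ∫(1/(x - 3)) dx.
Step 2. Evaluate the standard form [assuming x > 3]: now log(x - 3) + ∫(4/(x - 5)) dx + ∫(4/(x - 4)) dx.
Step 3. Evaluate the standard form [assuming x > 4]: now 4*log(x - 4) + log(x - 3) + ∫(4/(x - 5)) dx.
Step 4. Evaluate the standard form [assuming x > 5]: now 4*log(x - 5) + 4*log(x - 4) + log(x - 3).
Answer: 4*log(x - 5) + 4*log(x - 4) + log(x - 3).


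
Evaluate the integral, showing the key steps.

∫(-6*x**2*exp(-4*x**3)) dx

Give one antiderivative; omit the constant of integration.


Step 1. Substitute u = x**3, turning ∫(-6*x**2*exp(-4*x**3)) dx into ∫(-2*exp(-4*u)) du: now ∫(-2*exp(-4*u)) du.
Step 2. Evaluate the standard form: now exp(-4*u)/2.
Step 3. Substitute back u = x**3: now exp(-4*x**3)/2.
Answer: exp(-4*x**3)/2.


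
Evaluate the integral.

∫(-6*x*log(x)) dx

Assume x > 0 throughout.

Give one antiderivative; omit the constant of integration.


Answer: -3*x**2*log(x) + 3*x**2/2.


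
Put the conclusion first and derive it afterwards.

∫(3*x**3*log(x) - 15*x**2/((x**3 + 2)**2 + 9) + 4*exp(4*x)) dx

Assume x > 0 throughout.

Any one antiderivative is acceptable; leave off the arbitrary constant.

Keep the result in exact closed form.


The answer is 3*x**4*log(x)/4 - 3*x**4/16 + exp(4*x) - 5*atan(x**3/3 + 2/3)/3.
Step 1. Rewrite: now ∫(-15*x**2/((x**3 + 2)**2 + 9)) dx + ∫(3*x**3*log(x)) dx + ∫(4*exp(4*x)) dx.
Step 2. Integrate ∫(3*x**3*log(x)) dx by parts with u = log(x), dv = (3*x**3) dx, so v = 3*x**4/4 [assuming x > 0]: now 3*x**4*log(x)/4 + ∫(-3*x**3/4) dx + ∫(-15*x**2/((x**3 + 2)**2 + 9)) dx + ∫(4*exp(4*x)) dx.
Step 3. Evaluate the standard form: now 3*x**4*log(x)/4 - 3*x**4/16 + ∫(-15*x**2/((x**3 + 2)**2 + 9)) dx + ∫(4*exp(4*x)) dx.
Step 4. Evaluate the standard form: now 3*x**4*log(x)/4 - 3*x**4/16 + exp(4*x) + ∫(-15*x**2/((x**3 + 2)**2 + 9)) dx.
Step 5. Substitute u = x**3 + 2, turning ∫(-15*x**2/((x**3 + 2)**2 + 9)) dx into ∫(-5/(u**2 + 9)) du: now 3*x**4*log(x)/4 - 3*x**4/16 + exp(4*x) + ∫(-5/(u**2 + 9)) du.
Step 6. Evaluate the standard form: now 3*x**4*log(x)/4 - 3*x**4/16 + exp(4*x) - 5*atan(u/3)/3.
Step 7. Substitute back u = x**3 + 2: now 3*x**4*log(x)/4 - 3*x**4/16 + exp(4*x) - 5*atan(x**3/3 + 2/3)/3.
Answer: 3*x**4*log(x)/4 - 3*x**4/16 + exp(4*x) - 5*atan(x**3/3 + 2/3)/3.


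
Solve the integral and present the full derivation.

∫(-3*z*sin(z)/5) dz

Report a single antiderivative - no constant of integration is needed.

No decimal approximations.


Step 1. Integrate ∫(-3*z*sin(z)/5) dz by parts with u = z, dv = (-3*sin(z)/5) dz, so v = 3*cos(z)/5: now 3*z*cos(z)/5 + ∫(-3*cos(z)/5) dz.
Step 2. Evaluate the standard form: now 3*z*cos(z)/5 - 3*sin(z)/5.
Answer: 3*z*cos(z)/5 - 3*sin(z)/5.


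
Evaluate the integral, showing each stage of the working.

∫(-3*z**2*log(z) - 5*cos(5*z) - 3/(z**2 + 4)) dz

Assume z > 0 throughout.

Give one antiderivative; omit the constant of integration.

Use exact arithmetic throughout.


Step 1. Rewrite: now ∫(-3*z**2*log(z)) dz + ∫(-3/(z**2 + 4)) dz + ∫(-5*cos(5*z)) dz.
Step 2. Evaluate the standard form: now -sin(5*z) + ∫(-3*z**2*log(z)) dz + ∫(-3/(z**2 + 4)) dz.
Step 3. Evaluate the standard form: now -sin(5*z) - 3*atan(z/2)/2 + ∫(-3*z**2*log(z)) dz.
Step 4. Integrate ∫(-3*z**2*log(z)) dz by parts with u = log(z), dv = (-3*z**2) dz, so v = -z**3 [assuming z > 0]: now -z**3*log(z) - sin(5*z) - 3*atan(z/2)/2 + ∫(z**2) dz.
Step 5. Evaluate the standard form: now -z**3*log(z) + z**3/3 - sin(5*z) - 3*atan(z/2)/2.
Answer: -z**3*log(z) + z**3/3 - sin(5*z) - 3*atan(z/2)/2.


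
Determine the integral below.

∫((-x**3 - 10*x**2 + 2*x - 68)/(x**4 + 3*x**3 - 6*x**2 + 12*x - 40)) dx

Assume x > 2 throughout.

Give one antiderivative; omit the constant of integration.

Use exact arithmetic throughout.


Answer: -2*log(x - 2) + log(x + 5) + atan(x/2).


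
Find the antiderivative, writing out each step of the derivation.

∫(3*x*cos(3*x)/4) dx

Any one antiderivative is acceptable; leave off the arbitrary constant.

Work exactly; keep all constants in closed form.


Step 1. Integrate ∫(3*x*cos(3*x)/4) dx by parts with u = x, dv = (3*cos(3*x)/4) dx, so v = sin(3*x)/4: now x*sin(3*x)/4 + ∫(-sin(3*x)/4) dx.
Step 2. Evaluate the standard form: now x*sin(3*x)/4 + cos(3*x)/12.
Answer: x*sin(3*x)/4 + cos(3*x)/12.


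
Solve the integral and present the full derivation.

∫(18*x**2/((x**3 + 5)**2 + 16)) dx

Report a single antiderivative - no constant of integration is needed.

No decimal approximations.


Step 1. Substitute u = x**3 + 5, turning ∫(18*x**2/((x**3 + 5)**2 + 16)) dx into ∫(6/(u**2 + 16)) du: now ∫(6/(u**2 + 16)) du.
Step 2. Evaluate the standard form: now 3*atan(u/4)/2.
Step 3. Substitute back u = x**3 + 5: now 3*atan(x**3/4 + 5/4)/2.
Answer: 3*atan(x**3/4 + 5/4)/2.


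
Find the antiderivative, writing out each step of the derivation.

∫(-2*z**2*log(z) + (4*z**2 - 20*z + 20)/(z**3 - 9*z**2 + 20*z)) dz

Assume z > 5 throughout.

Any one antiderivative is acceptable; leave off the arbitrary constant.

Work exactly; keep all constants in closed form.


Step 1. Rewrite: now ∫(-2*z**2*log(z)) dz + ∫((4*z**2 - 20*z + 20)/(z**3 - 9*z**2 + 20*z)) dz.
Step 2. Integrate ∫(-2*z**2*log(z)) dz by parts with u = log(z), dv = (-2*z**2) dz, so v = -2*z**3/3 [assuming z > 0]: now -2*z**3*log(z)/3 + ∫(2*z**2/3) dz + ∫((4*z**2 - 20*z + 20)/(z**3 - 9*z**2 + 20*z)) dz.
Step 3. Evaluate the standard form: now -2*z**3*log(z)/3 + 2*z**3/9 + ∫((4*z**2 - 20*z + 20)/(z**3 - 9*z**2 + 20*z)) dz.
Step 4. Decompose ∫((4*z**2 - 20*z + 20)/(z**3 - 9*z**2 + 20*z)) dz by partial fractions, (4*z**2 - 20*z + 20)/(z**3 - 9*z**2 + 20*z) = -1/(z - 4) + 4/(z - 5) + 1/z: now -2*z**3*log(z)/3 + 2*z**3/9 + ∫(1/z) dz + ∫(4/(z - 5)) dz + ∫(-1/(z - 4)) dz.
Step 5. Evaluate the standard form [assuming z > 5]: now -2*z**3*log(z)/3 + 2*z**3/9 + 4*log(z - 5) + ∫(1/z) dz + ∫(-1/(z - 4)) dz.
Step 6. Evaluate the standard form [assuming z > 0]: now -2*z**3*log(z)/3 + 2*z**3/9 + log(z) + 4*log(z - 5) + ∫(-1/(z - 4)) dz.
Step 7. Evaluate the standard form [assuming z > 4]: now -2*z**3*log(z)/3 + 2*z**3/9 + log(z) + 4*log(z - 5) - log(z - 4).
Answer: -2*z**3*log(z)/3 + 2*z**3/9 + log(z) + 4*log(z - 5) - log(z - 4).


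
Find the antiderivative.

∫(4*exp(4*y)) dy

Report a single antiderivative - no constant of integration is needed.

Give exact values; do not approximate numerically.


Answer: exp(4*y).


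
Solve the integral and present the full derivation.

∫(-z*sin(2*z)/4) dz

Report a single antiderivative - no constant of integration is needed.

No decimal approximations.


Step 1. Integrate ∫(-z*sin(2*z)/4) dz by parts with u = z, dv = (-sin(2*z)/4) dz, so v = cos(2*z)/8: now z*cos(2*z)/8 + ∫(-cos(2*z)/8) dz.
Step 2. Evaluate the standard form: now z*cos(2*z)/8 - sin(2*z)/16.
Answer: z*cos(2*z)/8 - sin(2*z)/16.


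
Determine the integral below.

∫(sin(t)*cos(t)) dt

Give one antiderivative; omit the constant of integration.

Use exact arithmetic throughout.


Answer: sin(t)**2/2.


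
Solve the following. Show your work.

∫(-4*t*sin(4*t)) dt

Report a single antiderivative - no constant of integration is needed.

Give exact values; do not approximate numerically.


Step 1. Integrate ∫(-4*t*sin(4*t)) dt by parts with u = t, dv = (-4*sin(4*t)) dt, so v = cos(4*t): now t*cos(4*t) + ∫(-cos(4*t)) dt.
Step 2. Evaluate the standard form: now t*cos(4*t) - sin(4*t)/4.
Answer: t*cos(4*t) - sin(4*t)/4.


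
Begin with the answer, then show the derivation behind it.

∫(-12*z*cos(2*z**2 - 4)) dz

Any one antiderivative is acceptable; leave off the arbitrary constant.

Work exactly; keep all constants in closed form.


The answer is -3*sin(2*z**2 - 4).
Step 1. Substitute u = z**2 - 2, turning ∫(-12*z*cos(2*z**2 - 4)) dz into ∫(-6*cos(2*u)) du: now ∫(-6*cos(2*u)) du.
Step 2. Evaluate the standard form: now -3*sin(2*u).
Step 3. Substitute back u = z**2 - 2: now -3*sin(2*z**2 - 4).
Answer: -3*sin(2*z**2 - 4).


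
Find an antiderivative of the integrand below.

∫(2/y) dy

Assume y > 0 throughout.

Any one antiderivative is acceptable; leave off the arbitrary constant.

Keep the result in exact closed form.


Answer: 2*log(y).


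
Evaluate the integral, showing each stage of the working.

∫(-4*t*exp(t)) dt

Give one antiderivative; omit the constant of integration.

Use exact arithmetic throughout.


Step 1. Integrate ∫(-4*t*exp(t)) dt by parts with u = t, dv = (-4*exp(t)) dt, so v = -4*exp(t): now -4*t*exp(t) + ∫(4*exp(t)) dt.
Step 2. Evaluate the standard form: now -4*t*exp(t) + 4*exp(t).
Answer: -4*t*exp(t) + 4*exp(t).


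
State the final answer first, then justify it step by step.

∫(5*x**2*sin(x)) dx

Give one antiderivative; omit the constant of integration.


The answer is -5*x**2*cos(x) + 10*x*sin(x) + 10*cos(x).
Step 1. Integrate ∫(5*x**2*sin(x)) dx by parts with u = x**2, dv = (5*sin(x)) dx, so v = -5*cos(x): now -5*x**2*cos(x) + ∫(10*x*cos(x)) dx.
Step 2. Integrate ∫(10*x*cos(x)) dx by parts with u = x, dv = (10*cos(x)) dx, so v = 10*sin(x): now -5*x**2*cos(x) + 10*x*sin(x) + ∫(-10*sin(x)) dx.
Step 3. Evaluate the standard form: now -5*x**2*cos(x) + 10*x*sin(x) + 10*cos(x).
Answer: -5*x**2*cos(x) + 10*x*sin(x) + 10*cos(x).


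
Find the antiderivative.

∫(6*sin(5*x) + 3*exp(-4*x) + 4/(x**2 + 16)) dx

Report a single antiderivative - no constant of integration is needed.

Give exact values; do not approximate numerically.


Answer: -6*cos(5*x)/5 + atan(x/4) - 3*exp(-4*x)/4.


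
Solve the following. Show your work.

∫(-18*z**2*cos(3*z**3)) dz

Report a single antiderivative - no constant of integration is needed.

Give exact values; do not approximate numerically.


Step 1. Substitute u = z**3, turning ∫(-18*z**2*cos(3*z**3)) dz into ∫(-6*cos(3*u)) du: now ∫(-6*cos(3*u)) du.
Step 2. Evaluate the standard form: now -2*sin(3*u).
Step 3. Substitute back u = z**3: now -2*sin(3*z**3).
Answer: -2*sin(3*z**3).


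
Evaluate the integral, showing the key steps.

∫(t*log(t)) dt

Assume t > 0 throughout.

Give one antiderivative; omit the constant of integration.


Step 1. Integrate ∫(t*log(t)) dt by parts with u = log(t), dv = (t) dt, so v = t**2/2 [assuming t > 0]: now t**2*log(t)/2 + ∫(-t/2) dt.
Step 2. Evaluate the standard form: now t**2*log(t)/2 - t**2/4.
Answer: t**2*log(t)/2 - t**2/4.


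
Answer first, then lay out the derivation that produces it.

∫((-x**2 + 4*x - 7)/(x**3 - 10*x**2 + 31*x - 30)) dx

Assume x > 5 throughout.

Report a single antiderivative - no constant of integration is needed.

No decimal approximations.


The answer is -2*log(x - 5) + 2*log(x - 3) - log(x - 2).
Step 1. Decompose ∫((-x**2 + 4*x - 7)/(x**3 - 10*x**2 + 31*x - 30)) dx by partial fractions, (-x**2 + 4*x - 7)/(x**3 - 10*x**2 + 31*x - 30) = -1/(x - 2) + 2/(x - 3) - 2/(x - 5): now ∫(-2/(x - 5)) dx + ∫(2/(x - 3)) dx + ∫(-1/(x - 2)) dx.
Step 2. Evaluate the standard form [assuming x > 5]: now -2*log(x - 5) + ∫(2/(x - 3)) dx + ∫(-1/(x - 2)) dx.
Step 3. Evaluate the standard form [assuming x > 2]: now -2*log(x - 5) - log(x - 2) + ∫(2/(x - 3)) dx.
Step 4. Evaluate the standard form [assuming x > 3]: now -2*log(x - 5) + 2*log(x - 3) - log(x - 2).
Answer: -2*log(x - 5) + 2*log(x - 3) - log(x - 2).
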